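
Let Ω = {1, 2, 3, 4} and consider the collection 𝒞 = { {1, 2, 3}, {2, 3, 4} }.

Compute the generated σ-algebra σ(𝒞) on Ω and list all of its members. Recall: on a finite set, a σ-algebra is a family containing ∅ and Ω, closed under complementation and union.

Seed the family with 𝒞 together with ∅ and Ω: { ∅, {1, 2, 3}, {2, 3, 4}, Ω }.
Pass 1 adds 2:
  {1}  = Ω∖{2, 3, 4}
  {4}  = Ω∖{1, 2, 3}
  [6 total]
Pass 2: 1 new —
  {1, 4}  = {4} ∪ {1}
  [7 total]
Pass 3 (1 new):
  {2, 3}  = Ω∖{1, 4}
  [8 total]
Pass 4: closed — nothing new.

Therefore σ(𝒞) = { ∅, {1}, {4}, {1, 4}, {2, 3}, {1, 2, 3}, {2, 3, 4}, Ω } (|σ(𝒞)| = 8).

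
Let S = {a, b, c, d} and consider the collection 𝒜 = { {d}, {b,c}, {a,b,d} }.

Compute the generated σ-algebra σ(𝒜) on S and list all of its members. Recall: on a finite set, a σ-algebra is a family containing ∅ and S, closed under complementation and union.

Seed the family with 𝒜 together with ∅ and S: { ∅, {d}, {b,c}, {a,b,d}, S }.
Step 1 adds 4:
  {c}  = complement {a,b,d}
  {a,d}  = complement {b,c}
  {a,b,c}  = complement {d}
  {b,c,d}  = {b,c} ∪ {d}
  — 9 sets.
Step 2: 3 new —
  {a}  = complement {b,c,d}
  {c,d}  = {c} ∪ {d}
  {a,c,d}  = {c} ∪ {a,d}
  — 12 sets.
Step 3 (3 new):
  {b}  = complement {a,c,d}
  {a,b}  = complement {c,d}
  {a,c}  = {c} ∪ {a}
  — 15 sets.
Step 4 adds 1:
  {b,d}  = complement {a,c}
  — 16 sets.
Step 5 adds nothing — fixpoint reached.

|σ(𝒜)| = 16.  σ(𝒜) = { ∅, {a}, {b}, {c}, {d}, {a,b}, {a,c}, {a,d}, {b,c}, {b,d}, {c,d}, {a,b,c}, {a,b,d}, {a,c,d}, {b,c,d}, S }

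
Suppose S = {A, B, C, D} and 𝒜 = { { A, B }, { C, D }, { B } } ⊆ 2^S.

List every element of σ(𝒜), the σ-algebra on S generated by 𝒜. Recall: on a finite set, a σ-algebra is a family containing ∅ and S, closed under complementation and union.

Initial family (5 sets): { {  }, { B }, { A, B }, { C, D }, S }.
Round 1 (2 new):
  { A, C, D }  = ᶜ of { B }
  { B, C, D }  = { C, D } ∪ { B }
  — 7 sets.
Round 2 adds 1:
  { A }  = ᶜ of { B, C, D }
  — 8 sets.
After Round 3 the family is unchanged; done.

Hence σ(𝒜) has 8 members: { {  }, { A }, { B }, { A, B }, { C, D }, { A, C, D }, { B, C, D }, S }.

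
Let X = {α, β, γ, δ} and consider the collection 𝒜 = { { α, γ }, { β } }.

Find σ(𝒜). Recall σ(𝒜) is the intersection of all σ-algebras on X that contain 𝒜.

σ(𝒜) (8 sets): { {}, { β }, { δ }, { α, γ }, { β, δ }, { α, β, γ }, { α, γ, δ }, X }

Working:
Start: 𝒜 ∪ {∅, X} = { {}, { β }, { α, γ }, X }.
Iteration 1: 3 new —
  { β, δ }  = ᶜ of { α, γ }
  { α, β, γ }  = { α, γ } ∪ { β }
  { α, γ, δ }  = ᶜ of { β }
Iteration 2 (1 new):
  { δ }  = ᶜ of { α, β, γ }
Iteration 3 adds nothing — fixpoint reached.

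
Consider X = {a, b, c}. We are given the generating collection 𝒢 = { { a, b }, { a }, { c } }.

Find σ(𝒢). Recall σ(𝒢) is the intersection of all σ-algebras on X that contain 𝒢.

Answer: σ(𝒢) = { {}, { a }, { b }, { c }, { a, b }, { a, c }, { b, c }, X }

Derivation:
Begin from { {}, { a }, { c }, { a, b }, X } (that is, 𝒢 plus ∅ and X).
Step 1: 2 new —
  { a, c }  = { c } ∪ { a }
  { b, c }  = { a }ᶜ
Step 2. New:
  { b }  = { a, c }ᶜ
Step 3: already closed under ᶜ and ∪.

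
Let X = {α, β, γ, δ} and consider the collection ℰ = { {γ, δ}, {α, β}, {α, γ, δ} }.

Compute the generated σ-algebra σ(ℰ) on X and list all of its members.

Seed the family with ℰ together with ∅ and X: { {}, {α, β}, {γ, δ}, {α, γ, δ}, X }.
Round 1: 1 new —
  {β}  = X∖{α, γ, δ}
  — 6 sets.
Round 2 adds 1:
  {β, γ, δ}  = {β} ∪ {γ, δ}
  — 7 sets.
Round 3 adds 1:
  {α}  = X∖{β, γ, δ}
  — 8 sets.
Round 4: no new sets; the family is a σ-algebra.

Therefore σ(ℰ) = { {}, {α}, {β}, {α, β}, {γ, δ}, {α, γ, δ}, {β, γ, δ}, X } (|σ(ℰ)| = 8).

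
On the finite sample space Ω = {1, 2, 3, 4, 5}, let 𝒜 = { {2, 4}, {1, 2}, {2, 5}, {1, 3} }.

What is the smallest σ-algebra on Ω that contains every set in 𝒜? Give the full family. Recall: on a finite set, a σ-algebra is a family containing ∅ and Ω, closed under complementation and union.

Seed the family with 𝒜 together with ∅ and Ω: { ∅, {1, 2}, {1, 3}, {2, 4}, {2, 5}, Ω }.
Iteration 1 (9 new):
  {1, 2, 3}  = {1, 2} ∪ {1, 3}
  {1, 2, 4}  = {1, 2} ∪ {2, 4}
  {1, 2, 5}  = {2, 5} ∪ {1, 2}
  {1, 3, 4}  = Ω∖{2, 5}
  {1, 3, 5}  = Ω∖{2, 4}
  {2, 4, 5}  = Ω∖{1, 3}
  {3, 4, 5}  = Ω∖{1, 2}
  {1, 2, 3, 4}  = {1, 3} ∪ {2, 4}
  {1, 2, 3, 5}  = {2, 5} ∪ {1, 3}
  |family| = 15
Iteration 2: 8 new —
  {4}  = Ω∖{1, 2, 3, 5}
  {5}  = Ω∖{1, 2, 3, 4}
  {3, 4}  = Ω∖{1, 2, 5}
  {3, 5}  = Ω∖{1, 2, 4}
  {4, 5}  = Ω∖{1, 2, 3}
  {1, 2, 4, 5}  = {2, 5} ∪ {1, 2, 4}
  {1, 3, 4, 5}  = {3, 4, 5} ∪ {1, 3, 5}
  {2, 3, 4, 5}  = {2, 5} ∪ {3, 4, 5}
  |family| = 23
Iteration 3 adds 5:
  {1}  = Ω∖{2, 3, 4, 5}
  {2}  = Ω∖{1, 3, 4, 5}
  {3}  = Ω∖{1, 2, 4, 5}
  {2, 3, 4}  = {3, 4} ∪ {2, 4}
  {2, 3, 5}  = {2, 5} ∪ {3, 5}
  |family| = 28
Iteration 4 (4 new):
  {1, 4}  = Ω∖{2, 3, 5}
  {1, 5}  = Ω∖{2, 3, 4}
  {2, 3}  = {2} ∪ {3}
  {1, 4, 5}  = {4, 5} ∪ {1}
  |family| = 32
Iteration 5: no new sets; the family is a σ-algebra.

Therefore σ(𝒜) = { ∅, {1}, {2}, {3}, {4}, {5}, {1, 2}, {1, 3}, {1, 4}, {1, 5}, {2, 3}, {2, 4}, {2, 5}, {3, 4}, {3, 5}, {4, 5}, {1, 2, 3}, {1, 2, 4}, {1, 2, 5}, {1, 3, 4}, {1, 3, 5}, {1, 4, 5}, {2, 3, 4}, {2, 3, 5}, {2, 4, 5}, {3, 4, 5}, {1, 2, 3, 4}, {1, 2, 3, 5}, {1, 2, 4, 5}, {1, 3, 4, 5}, {2, 3, 4, 5}, Ω } (|σ(𝒜)| = 32).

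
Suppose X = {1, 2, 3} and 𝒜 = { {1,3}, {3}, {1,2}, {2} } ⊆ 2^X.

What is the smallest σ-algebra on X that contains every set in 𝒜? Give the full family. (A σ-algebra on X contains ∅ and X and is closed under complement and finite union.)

Start: 𝒜 ∪ {∅, X} = { {}, {2}, {3}, {1,2}, {1,3}, X }.
Round 1 (1 new):
  {2,3}  = {3} ∪ {2}
  [7 total]
Round 2: +1 →
  {1}  = X∖{2,3}
  [8 total]
Round 3: stable.

|σ(𝒜)| = 8.  σ(𝒜) = { {}, {1}, {2}, {3}, {1,2}, {1,3}, {2,3}, X }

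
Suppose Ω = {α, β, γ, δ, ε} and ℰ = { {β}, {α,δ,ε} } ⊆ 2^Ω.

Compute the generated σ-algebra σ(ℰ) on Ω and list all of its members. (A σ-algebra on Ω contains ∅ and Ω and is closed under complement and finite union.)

Begin from { {}, {β}, {α,δ,ε}, Ω } (that is, ℰ plus ∅ and Ω).
Pass 1 adds 3:
  {β,γ}  = complement {α,δ,ε}
  {α,β,δ,ε}  = {β} ∪ {α,δ,ε}
  {α,γ,δ,ε}  = complement {β}
  |family| = 7
Pass 2. New:
  {γ}  = complement {α,β,δ,ε}
  |family| = 8
After Pass 3 the family is unchanged; done.

Therefore σ(ℰ) = { {}, {β}, {γ}, {β,γ}, {α,δ,ε}, {α,β,δ,ε}, {α,γ,δ,ε}, Ω } (|σ(ℰ)| = 8).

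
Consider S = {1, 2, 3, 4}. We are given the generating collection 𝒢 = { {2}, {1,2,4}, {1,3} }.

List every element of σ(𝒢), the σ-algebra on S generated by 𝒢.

σ(𝒢) (16 sets): { {}, {1}, {2}, {3}, {4}, {1,2}, {1,3}, {1,4}, {2,3}, {2,4}, {3,4}, {1,2,3}, {1,2,4}, {1,3,4}, {2,3,4}, S }

Check:
Initial family (5 sets): { {}, {2}, {1,3}, {1,2,4}, S }.
Iteration 1: 4 new —
  {3}  = S∖{1,2,4}
  {2,4}  = S∖{1,3}
  {1,2,3}  = {1,3} ∪ {2}
  {1,3,4}  = S∖{2}
  — 9 sets.
Iteration 2 adds 3:
  {4}  = S∖{1,2,3}
  {2,3}  = {2} ∪ {3}
  {2,3,4}  = {3} ∪ {2,4}
  — 12 sets.
Iteration 3 adds 3:
  {1}  = S∖{2,3,4}
  {1,4}  = S∖{2,3}
  {3,4}  = {3} ∪ {4}
  — 15 sets.
Iteration 4 adds 1:
  {1,2}  = S∖{3,4}
  — 16 sets.
After Iteration 5 the family is unchanged; done.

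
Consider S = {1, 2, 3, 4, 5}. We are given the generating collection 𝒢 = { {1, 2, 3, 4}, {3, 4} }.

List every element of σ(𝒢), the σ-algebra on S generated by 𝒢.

Seed the family with 𝒢 together with ∅ and S: { {}, {3, 4}, {1, 2, 3, 4}, S }.
Step 1: 2 new —
  {5}  = S∖{1, 2, 3, 4}
  {1, 2, 5}  = S∖{3, 4}
  (now 6)
Step 2. New:
  {3, 4, 5}  = {3, 4} ∪ {5}
  (now 7)
Step 3: +1 →
  {1, 2}  = S∖{3, 4, 5}
  (now 8)
After Step 4 the family is unchanged; done.

Therefore σ(𝒢) = { {}, {5}, {1, 2}, {3, 4}, {1, 2, 5}, {3, 4, 5}, {1, 2, 3, 4}, S } (|σ(𝒢)| = 8).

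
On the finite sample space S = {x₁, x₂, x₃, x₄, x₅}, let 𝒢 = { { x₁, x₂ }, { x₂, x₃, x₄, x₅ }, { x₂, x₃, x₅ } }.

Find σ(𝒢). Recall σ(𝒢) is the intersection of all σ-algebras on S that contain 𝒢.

Seed the family with 𝒢 together with ∅ and S: { {}, { x₁, x₂ }, { x₂, x₃, x₅ }, { x₂, x₃, x₄, x₅ }, S }.
Round 1 adds 4:
  { x₁ }  = S∖{ x₂, x₃, x₄, x₅ }
  { x₁, x₄ }  = S∖{ x₂, x₃, x₅ }
  { x₃, x₄, x₅ }  = S∖{ x₁, x₂ }
  { x₁, x₂, x₃, x₅ }  = { x₂, x₃, x₅ } ∪ { x₁, x₂ }
  |family| = 9
Round 2 adds 3:
  { x₄ }  = S∖{ x₁, x₂, x₃, x₅ }
  { x₁, x₂, x₄ }  = { x₁, x₂ } ∪ { x₁, x₄ }
  { x₁, x₃, x₄, x₅ }  = { x₃, x₄, x₅ } ∪ { x₁, x₄ }
  |family| = 12
Round 3: +2 →
  { x₂ }  = S∖{ x₁, x₃, x₄, x₅ }
  { x₃, x₅ }  = S∖{ x₁, x₂, x₄ }
  |family| = 14
Round 4 adds 2:
  { x₂, x₄ }  = { x₄ } ∪ { x₂ }
  { x₁, x₃, x₅ }  = { x₃, x₅ } ∪ { x₁ }
  |family| = 16
After Round 5 the family is unchanged; done.

σ(𝒢) = { {}, { x₁ }, { x₂ }, { x₄ }, { x₁, x₂ }, { x₁, x₄ }, { x₂, x₄ }, { x₃, x₅ }, { x₁, x₂, x₄ }, { x₁, x₃, x₅ }, { x₂, x₃, x₅ }, { x₃, x₄, x₅ }, { x₁, x₂, x₃, x₅ }, { x₁, x₃, x₄, x₅ }, { x₂, x₃, x₄, x₅ }, S }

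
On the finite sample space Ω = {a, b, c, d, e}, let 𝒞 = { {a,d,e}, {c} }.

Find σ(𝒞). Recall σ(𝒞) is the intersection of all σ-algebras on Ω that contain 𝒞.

Start: 𝒞 ∪ {∅, Ω} = { ∅, {c}, {a,d,e}, Ω }.
Iteration 1: +3 →
  {b,c}  = {a,d,e}ᶜ
  {a,b,d,e}  = {c}ᶜ
  {a,c,d,e}  = {c} ∪ {a,d,e}
Iteration 2. New:
  {b}  = {a,c,d,e}ᶜ
Iteration 3: closed — nothing new.

σ(𝒞) = { ∅, {b}, {c}, {b,c}, {a,d,e}, {a,b,d,e}, {a,c,d,e}, Ω }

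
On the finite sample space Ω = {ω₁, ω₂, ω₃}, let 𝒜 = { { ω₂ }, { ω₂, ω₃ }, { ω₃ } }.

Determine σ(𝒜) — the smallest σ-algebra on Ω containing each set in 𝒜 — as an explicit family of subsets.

Begin from { {}, { ω₂ }, { ω₃ }, { ω₂, ω₃ }, Ω } (that is, 𝒜 plus ∅ and Ω).
Step 1. New:
  { ω₁ }  = Ω∖{ ω₂, ω₃ }
  { ω₁, ω₂ }  = Ω∖{ ω₃ }
  { ω₁, ω₃ }  = Ω∖{ ω₂ }
After Step 2 the family is unchanged; done.

Therefore σ(𝒜) = { {}, { ω₁ }, { ω₂ }, { ω₃ }, { ω₁, ω₂ }, { ω₁, ω₃ }, { ω₂, ω₃ }, Ω } (|σ(𝒜)| = 8).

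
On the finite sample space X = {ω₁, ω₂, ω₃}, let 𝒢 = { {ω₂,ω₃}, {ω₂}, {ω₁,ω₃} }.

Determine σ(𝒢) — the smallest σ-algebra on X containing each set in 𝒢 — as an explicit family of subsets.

Begin from { ∅, {ω₂}, {ω₁,ω₃}, {ω₂,ω₃}, X } (that is, 𝒢 plus ∅ and X).
Pass 1. New:
  {ω₁}  = X∖{ω₂,ω₃}
  |family| = 6
Pass 2. New:
  {ω₁,ω₂}  = {ω₂} ∪ {ω₁}
  |family| = 7
Pass 3. New:
  {ω₃}  = X∖{ω₁,ω₂}
  |family| = 8
Pass 4: no new sets; the family is a σ-algebra.

|σ(𝒢)| = 8.  σ(𝒢) = { ∅, {ω₁}, {ω₂}, {ω₃}, {ω₁,ω₂}, {ω₁,ω₃}, {ω₂,ω₃}, X }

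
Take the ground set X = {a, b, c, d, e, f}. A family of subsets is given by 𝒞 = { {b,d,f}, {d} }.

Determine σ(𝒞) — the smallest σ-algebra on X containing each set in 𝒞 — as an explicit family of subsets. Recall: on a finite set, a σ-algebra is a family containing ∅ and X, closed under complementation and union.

Begin from { ∅, {d}, {b,d,f}, X } (that is, 𝒞 plus ∅ and X).
Pass 1: +2 →
  {a,c,e}  = ᶜ of {b,d,f}
  {a,b,c,e,f}  = ᶜ of {d}
Pass 2. New:
  {a,c,d,e}  = {d} ∪ {a,c,e}
Pass 3 (1 new):
  {b,f}  = ᶜ of {a,c,d,e}
Pass 4: already closed under ᶜ and ∪.

Therefore σ(𝒞) = { ∅, {d}, {b,f}, {a,c,e}, {b,d,f}, {a,c,d,e}, {a,b,c,e,f}, X } (|σ(𝒞)| = 8).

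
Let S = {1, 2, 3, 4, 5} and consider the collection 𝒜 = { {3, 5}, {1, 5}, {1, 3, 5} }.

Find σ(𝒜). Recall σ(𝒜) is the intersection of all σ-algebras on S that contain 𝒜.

Answer: σ(𝒜) = { ∅, {1}, {3}, {5}, {1, 3}, {1, 5}, {2, 4}, {3, 5}, {1, 2, 4}, {1, 3, 5}, {2, 3, 4}, {2, 4, 5}, {1, 2, 3, 4}, {1, 2, 4, 5}, {2, 3, 4, 5}, S }

Check:
Initial family (5 sets): { ∅, {1, 5}, {3, 5}, {1, 3, 5}, S }.
Pass 1 (3 new):
  {2, 4}  = S∖{1, 3, 5}
  {1, 2, 4}  = S∖{3, 5}
  {2, 3, 4}  = S∖{1, 5}
  [8 total]
Pass 2 adds 3:
  {1, 2, 3, 4}  = {2, 3, 4} ∪ {1, 2, 4}
  {1, 2, 4, 5}  = {2, 4} ∪ {1, 5}
  {2, 3, 4, 5}  = {3, 5} ∪ {2, 4}
  [11 total]
Pass 3: +3 →
  {1}  = S∖{2, 3, 4, 5}
  {3}  = S∖{1, 2, 4, 5}
  {5}  = S∖{1, 2, 3, 4}
  [14 total]
Pass 4 adds 2:
  {1, 3}  = {3} ∪ {1}
  {2, 4, 5}  = {2, 4} ∪ {5}
  [16 total]
Pass 5: stable.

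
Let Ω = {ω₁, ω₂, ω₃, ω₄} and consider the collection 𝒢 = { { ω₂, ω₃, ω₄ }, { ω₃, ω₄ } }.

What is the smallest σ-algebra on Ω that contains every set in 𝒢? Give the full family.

Take S₀ = 𝒢 ∪ {∅, Ω} = { ∅, { ω₃, ω₄ }, { ω₂, ω₃, ω₄ }, Ω }.
Step 1: +2 →
  { ω₁ }  = Ω∖{ ω₂, ω₃, ω₄ }
  { ω₁, ω₂ }  = Ω∖{ ω₃, ω₄ }
  (now 6)
Step 2: 1 new —
  { ω₁, ω₃, ω₄ }  = { ω₃, ω₄ } ∪ { ω₁ }
  (now 7)
Step 3. New:
  { ω₂ }  = Ω∖{ ω₁, ω₃, ω₄ }
  (now 8)
After Step 4 the family is unchanged; done.

σ(𝒢) = { ∅, { ω₁ }, { ω₂ }, { ω₁, ω₂ }, { ω₃, ω₄ }, { ω₁, ω₃, ω₄ }, { ω₂, ω₃, ω₄ }, Ω }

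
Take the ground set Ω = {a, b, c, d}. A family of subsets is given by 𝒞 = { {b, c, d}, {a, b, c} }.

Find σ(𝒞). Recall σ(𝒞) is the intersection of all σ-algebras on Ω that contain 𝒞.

σ(𝒞) (8 sets): { ∅, {a}, {d}, {a, d}, {b, c}, {a, b, c}, {b, c, d}, Ω }

Working:
Take S₀ = 𝒞 ∪ {∅, Ω} = { ∅, {a, b, c}, {b, c, d}, Ω }.
Round 1 (2 new):
  {a}  = Ω∖{b, c, d}
  {d}  = Ω∖{a, b, c}
Round 2: +1 →
  {a, d}  = {d} ∪ {a}
Round 3 adds 1:
  {b, c}  = Ω∖{a, d}
After Round 4 the family is unchanged; done.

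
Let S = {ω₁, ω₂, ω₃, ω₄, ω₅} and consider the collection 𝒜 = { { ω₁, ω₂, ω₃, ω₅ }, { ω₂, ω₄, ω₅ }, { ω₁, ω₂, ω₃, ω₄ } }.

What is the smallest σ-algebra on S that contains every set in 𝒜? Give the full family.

Start: 𝒜 ∪ {∅, S} = { {}, { ω₂, ω₄, ω₅ }, { ω₁, ω₂, ω₃, ω₄ }, { ω₁, ω₂, ω₃, ω₅ }, S }.
Step 1. New:
  { ω₄ }  = { ω₁, ω₂, ω₃, ω₅ }ᶜ
  { ω₅ }  = { ω₁, ω₂, ω₃, ω₄ }ᶜ
  { ω₁, ω₃ }  = { ω₂, ω₄, ω₅ }ᶜ
  — 8 sets.
Step 2: +3 →
  { ω₄, ω₅ }  = { ω₄ } ∪ { ω₅ }
  { ω₁, ω₃, ω₄ }  = { ω₄ } ∪ { ω₁, ω₃ }
  { ω₁, ω₃, ω₅ }  = { ω₁, ω₃ } ∪ { ω₅ }
  — 11 sets.
Step 3: 4 new —
  { ω₂, ω₄ }  = { ω₁, ω₃, ω₅ }ᶜ
  { ω₂, ω₅ }  = { ω₁, ω₃, ω₄ }ᶜ
  { ω₁, ω₂, ω₃ }  = { ω₄, ω₅ }ᶜ
  { ω₁, ω₃, ω₄, ω₅ }  = { ω₄, ω₅ } ∪ { ω₁, ω₃, ω₄ }
  — 15 sets.
Step 4: 1 new —
  { ω₂ }  = { ω₁, ω₃, ω₄, ω₅ }ᶜ
  — 16 sets.
Step 5: closed — nothing new.

Therefore σ(𝒜) = { {}, { ω₂ }, { ω₄ }, { ω₅ }, { ω₁, ω₃ }, { ω₂, ω₄ }, { ω₂, ω₅ }, { ω₄, ω₅ }, { ω₁, ω₂, ω₃ }, { ω₁, ω₃, ω₄ }, { ω₁, ω₃, ω₅ }, { ω₂, ω₄, ω₅ }, { ω₁, ω₂, ω₃, ω₄ }, { ω₁, ω₂, ω₃, ω₅ }, { ω₁, ω₃, ω₄, ω₅ }, S } (|σ(𝒜)| = 16).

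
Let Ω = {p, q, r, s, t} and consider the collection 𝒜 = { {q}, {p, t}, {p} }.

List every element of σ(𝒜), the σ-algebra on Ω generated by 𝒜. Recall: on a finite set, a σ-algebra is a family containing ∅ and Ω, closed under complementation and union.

Start: 𝒜 ∪ {∅, Ω} = { {}, {p}, {q}, {p, t}, Ω }.
Iteration 1. New:
  {p, q}  = {q} ∪ {p}
  {p, q, t}  = {p, t} ∪ {q}
  {q, r, s}  = complement {p, t}
  {p, r, s, t}  = complement {q}
  {q, r, s, t}  = complement {p}
  (now 10)
Iteration 2. New:
  {r, s}  = complement {p, q, t}
  {r, s, t}  = complement {p, q}
  {p, q, r, s}  = {p, q} ∪ {q, r, s}
  (now 13)
Iteration 3: +2 →
  {t}  = complement {p, q, r, s}
  {p, r, s}  = {r, s} ∪ {p}
  (now 15)
Iteration 4 adds 1:
  {q, t}  = complement {p, r, s}
  (now 16)
Iteration 5: no new sets; the family is a σ-algebra.

Hence σ(𝒜) has 16 members: { {}, {p}, {q}, {t}, {p, q}, {p, t}, {q, t}, {r, s}, {p, q, t}, {p, r, s}, {q, r, s}, {r, s, t}, {p, q, r, s}, {p, r, s, t}, {q, r, s, t}, Ω }.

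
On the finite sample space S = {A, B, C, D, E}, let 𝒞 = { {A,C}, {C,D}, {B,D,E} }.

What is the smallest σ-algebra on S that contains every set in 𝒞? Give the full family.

Answer: σ(𝒞) = { {}, {A}, {C}, {D}, {A,C}, {A,D}, {B,E}, {C,D}, {A,B,E}, {A,C,D}, {B,C,E}, {B,D,E}, {A,B,C,E}, {A,B,D,E}, {B,C,D,E}, S }

Check:
Initial family (5 sets): { {}, {A,C}, {C,D}, {B,D,E}, S }.
Step 1 (3 new):
  {A,B,E}  = ᶜ of {C,D}
  {A,C,D}  = {C,D} ∪ {A,C}
  {B,C,D,E}  = {C,D} ∪ {B,D,E}
  |family| = 8
Step 2 adds 4:
  {A}  = ᶜ of {B,C,D,E}
  {B,E}  = ᶜ of {A,C,D}
  {A,B,C,E}  = {A,B,E} ∪ {A,C}
  {A,B,D,E}  = {A,B,E} ∪ {B,D,E}
  |family| = 12
Step 3 (2 new):
  {C}  = ᶜ of {A,B,D,E}
  {D}  = ᶜ of {A,B,C,E}
  |family| = 14
Step 4 adds 2:
  {A,D}  = {D} ∪ {A}
  {B,C,E}  = {C} ∪ {B,E}
  |family| = 16
After Step 5 the family is unchanged; done.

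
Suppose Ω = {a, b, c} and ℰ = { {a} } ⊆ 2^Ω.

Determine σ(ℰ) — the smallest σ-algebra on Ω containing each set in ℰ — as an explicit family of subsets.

σ(ℰ) (4 sets): { ∅, {a}, {b, c}, Ω }

Trace:
Begin from { ∅, {a}, Ω } (that is, ℰ plus ∅ and Ω).
Round 1 adds 1:
  {b, c}  = complement {a}
  (now 4)
Round 2: closed — nothing new.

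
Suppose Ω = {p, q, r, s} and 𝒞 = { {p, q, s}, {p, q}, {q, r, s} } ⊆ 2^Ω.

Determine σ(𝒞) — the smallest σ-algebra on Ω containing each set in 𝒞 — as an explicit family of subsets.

|σ(𝒞)| = 16.  σ(𝒞) = { {}, {p}, {q}, {r}, {s}, {p, q}, {p, r}, {p, s}, {q, r}, {q, s}, {r, s}, {p, q, r}, {p, q, s}, {p, r, s}, {q, r, s}, Ω }

Derivation:
Begin from { {}, {p, q}, {p, q, s}, {q, r, s}, Ω } (that is, 𝒞 plus ∅ and Ω).
Step 1: +3 →
  {p}  = complement {q, r, s}
  {r}  = complement {p, q, s}
  {r, s}  = complement {p, q}
Step 2: 3 new —
  {p, r}  = {r} ∪ {p}
  {p, q, r}  = {r} ∪ {p, q}
  {p, r, s}  = {r, s} ∪ {p}
Step 3. New:
  {q}  = complement {p, r, s}
  {s}  = complement {p, q, r}
  {q, s}  = complement {p, r}
Step 4: 2 new —
  {p, s}  = {s} ∪ {p}
  {q, r}  = {r} ∪ {q}
Step 5: already closed under ᶜ and ∪.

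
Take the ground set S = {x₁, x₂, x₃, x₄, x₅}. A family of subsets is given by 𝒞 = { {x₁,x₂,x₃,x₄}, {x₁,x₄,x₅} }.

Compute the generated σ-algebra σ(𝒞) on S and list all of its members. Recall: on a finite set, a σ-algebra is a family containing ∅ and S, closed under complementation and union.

Initial family (4 sets): { {}, {x₁,x₄,x₅}, {x₁,x₂,x₃,x₄}, S }.
Round 1. New:
  {x₅}  = {x₁,x₂,x₃,x₄}ᶜ
  {x₂,x₃}  = {x₁,x₄,x₅}ᶜ
  [6 total]
Round 2: +1 →
  {x₂,x₃,x₅}  = {x₂,x₃} ∪ {x₅}
  [7 total]
Round 3: 1 new —
  {x₁,x₄}  = {x₂,x₃,x₅}ᶜ
  [8 total]
Round 4 adds nothing — fixpoint reached.

σ(𝒞) = { {}, {x₅}, {x₁,x₄}, {x₂,x₃}, {x₁,x₄,x₅}, {x₂,x₃,x₅}, {x₁,x₂,x₃,x₄}, S }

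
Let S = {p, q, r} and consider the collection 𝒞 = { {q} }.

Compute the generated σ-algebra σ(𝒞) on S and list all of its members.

Begin from { {}, {q}, S } (that is, 𝒞 plus ∅ and S).
Iteration 1 (1 new):
  {p,r}  = complement {q}
  |family| = 4
Iteration 2 adds nothing — fixpoint reached.

σ(𝒞) = { {}, {q}, {p,r}, S }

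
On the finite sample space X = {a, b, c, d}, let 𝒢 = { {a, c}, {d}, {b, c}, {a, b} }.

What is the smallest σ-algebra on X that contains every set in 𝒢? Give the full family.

Take S₀ = 𝒢 ∪ {∅, X} = { ∅, {d}, {a, b}, {a, c}, {b, c}, X }.
Iteration 1. New:
  {a, d}  = complement {b, c}
  {b, d}  = complement {a, c}
  {c, d}  = complement {a, b}
  {a, b, c}  = complement {d}
  {a, b, d}  = {a, b} ∪ {d}
  {a, c, d}  = {a, c} ∪ {d}
  {b, c, d}  = {b, c} ∪ {d}
  |family| = 13
Iteration 2: 3 new —
  {a}  = complement {b, c, d}
  {b}  = complement {a, c, d}
  {c}  = complement {a, b, d}
  |family| = 16
After Iteration 3 the family is unchanged; done.

σ(𝒢) = { ∅, {a}, {b}, {c}, {d}, {a, b}, {a, c}, {a, d}, {b, c}, {b, d}, {c, d}, {a, b, c}, {a, b, d}, {a, c, d}, {b, c, d}, X }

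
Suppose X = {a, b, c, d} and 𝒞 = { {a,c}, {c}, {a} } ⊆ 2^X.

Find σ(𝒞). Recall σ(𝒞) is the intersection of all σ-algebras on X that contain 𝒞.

|σ(𝒞)| = 8.  σ(𝒞) = { {}, {a}, {c}, {a,c}, {b,d}, {a,b,d}, {b,c,d}, X }

Trace:
Start: 𝒞 ∪ {∅, X} = { {}, {a}, {c}, {a,c}, X }.
Pass 1: +3 →
  {b,d}  = complement {a,c}
  {a,b,d}  = complement {c}
  {b,c,d}  = complement {a}
  |family| = 8
Pass 2: no new sets; the family is a σ-algebra.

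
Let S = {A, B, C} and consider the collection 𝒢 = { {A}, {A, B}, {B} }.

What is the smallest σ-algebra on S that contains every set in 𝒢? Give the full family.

σ(𝒢) = { ∅, {A}, {B}, {C}, {A, B}, {A, C}, {B, C}, S }

Derivation:
Start: 𝒢 ∪ {∅, S} = { ∅, {A}, {B}, {A, B}, S }.
Step 1 adds 3:
  {C}  = S∖{A, B}
  {A, C}  = S∖{B}
  {B, C}  = S∖{A}
  — 8 sets.
After Step 2 the family is unchanged; done.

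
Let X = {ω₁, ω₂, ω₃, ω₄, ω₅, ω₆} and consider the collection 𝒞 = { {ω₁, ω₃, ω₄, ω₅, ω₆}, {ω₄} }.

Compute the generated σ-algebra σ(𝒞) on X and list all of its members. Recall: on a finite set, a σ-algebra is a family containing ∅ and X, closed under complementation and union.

σ(𝒞) (8 sets): { ∅, {ω₂}, {ω₄}, {ω₂, ω₄}, {ω₁, ω₃, ω₅, ω₆}, {ω₁, ω₂, ω₃, ω₅, ω₆}, {ω₁, ω₃, ω₄, ω₅, ω₆}, X }

Check:
Begin from { ∅, {ω₄}, {ω₁, ω₃, ω₄, ω₅, ω₆}, X } (that is, 𝒞 plus ∅ and X).
Step 1: 2 new —
  {ω₂}  = ᶜ of {ω₁, ω₃, ω₄, ω₅, ω₆}
  {ω₁, ω₂, ω₃, ω₅, ω₆}  = ᶜ of {ω₄}
Step 2: 1 new —
  {ω₂, ω₄}  = {ω₄} ∪ {ω₂}
Step 3 (1 new):
  {ω₁, ω₃, ω₅, ω₆}  = ᶜ of {ω₂, ω₄}
Step 4: already closed under ᶜ and ∪.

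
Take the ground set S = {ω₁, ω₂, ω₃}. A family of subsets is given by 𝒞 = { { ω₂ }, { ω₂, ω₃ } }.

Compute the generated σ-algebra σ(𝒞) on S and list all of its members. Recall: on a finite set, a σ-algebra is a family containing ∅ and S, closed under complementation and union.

Answer: σ(𝒞) = { {  }, { ω₁ }, { ω₂ }, { ω₃ }, { ω₁, ω₂ }, { ω₁, ω₃ }, { ω₂, ω₃ }, S }

Check:
Start: 𝒞 ∪ {∅, S} = { {  }, { ω₂ }, { ω₂, ω₃ }, S }.
Pass 1 (2 new):
  { ω₁ }  = { ω₂, ω₃ }ᶜ
  { ω₁, ω₃ }  = { ω₂ }ᶜ
Pass 2: +1 →
  { ω₁, ω₂ }  = { ω₂ } ∪ { ω₁ }
Pass 3 adds 1:
  { ω₃ }  = { ω₁, ω₂ }ᶜ
Pass 4: closed — nothing new.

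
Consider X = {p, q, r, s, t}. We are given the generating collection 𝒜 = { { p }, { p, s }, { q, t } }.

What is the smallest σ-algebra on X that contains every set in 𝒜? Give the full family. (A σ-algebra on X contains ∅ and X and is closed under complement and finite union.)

Take S₀ = 𝒜 ∪ {∅, X} = { {  }, { p }, { p, s }, { q, t }, X }.
Step 1: 5 new —
  { p, q, t }  = { q, t } ∪ { p }
  { p, r, s }  = X∖{ q, t }
  { q, r, t }  = X∖{ p, s }
  { p, q, s, t }  = { q, t } ∪ { p, s }
  { q, r, s, t }  = X∖{ p }
  [10 total]
Step 2: 3 new —
  { r }  = X∖{ p, q, s, t }
  { r, s }  = X∖{ p, q, t }
  { p, q, r, t }  = { p, q, t } ∪ { q, r, t }
  [13 total]
Step 3: +2 →
  { s }  = X∖{ p, q, r, t }
  { p, r }  = { r } ∪ { p }
  [15 total]
Step 4 adds 1:
  { q, s, t }  = X∖{ p, r }
  [16 total]
Step 5: already closed under ᶜ and ∪.

σ(𝒜) = { {  }, { p }, { r }, { s }, { p, r }, { p, s }, { q, t }, { r, s }, { p, q, t }, { p, r, s }, { q, r, t }, { q, s, t }, { p, q, r, t }, { p, q, s, t }, { q, r, s, t }, X }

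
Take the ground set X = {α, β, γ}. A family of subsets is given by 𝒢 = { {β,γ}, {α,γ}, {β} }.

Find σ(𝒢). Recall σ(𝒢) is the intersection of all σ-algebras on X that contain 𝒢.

Initial family (5 sets): { ∅, {β}, {α,γ}, {β,γ}, X }.
Iteration 1 adds 1:
  {α}  = {β,γ}ᶜ
  |family| = 6
Iteration 2. New:
  {α,β}  = {β} ∪ {α}
  |family| = 7
Iteration 3: 1 new —
  {γ}  = {α,β}ᶜ
  |family| = 8
Iteration 4: no new sets; the family is a σ-algebra.

Hence σ(𝒢) has 8 members: { ∅, {α}, {β}, {γ}, {α,β}, {α,γ}, {β,γ}, X }.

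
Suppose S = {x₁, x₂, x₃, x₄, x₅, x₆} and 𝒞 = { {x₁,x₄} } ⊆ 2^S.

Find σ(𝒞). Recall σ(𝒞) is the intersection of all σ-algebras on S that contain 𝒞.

Start: 𝒞 ∪ {∅, S} = { {}, {x₁,x₄}, S }.
Iteration 1: +1 →
  {x₂,x₃,x₅,x₆}  = complement {x₁,x₄}
  |family| = 4
After Iteration 2 the family is unchanged; done.

|σ(𝒞)| = 4.  σ(𝒞) = { {}, {x₁,x₄}, {x₂,x₃,x₅,x₆}, S }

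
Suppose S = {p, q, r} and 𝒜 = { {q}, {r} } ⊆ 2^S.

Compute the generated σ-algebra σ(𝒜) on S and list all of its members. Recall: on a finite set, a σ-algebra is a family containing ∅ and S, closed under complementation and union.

|σ(𝒜)| = 8.  σ(𝒜) = { {}, {p}, {q}, {r}, {p,q}, {p,r}, {q,r}, S }

Derivation:
Start: 𝒜 ∪ {∅, S} = { {}, {q}, {r}, S }.
Iteration 1 adds 3:
  {p,q}  = S∖{r}
  {p,r}  = S∖{q}
  {q,r}  = {r} ∪ {q}
  |family| = 7
Iteration 2 adds 1:
  {p}  = S∖{q,r}
  |family| = 8
Iteration 3: already closed under ᶜ and ∪.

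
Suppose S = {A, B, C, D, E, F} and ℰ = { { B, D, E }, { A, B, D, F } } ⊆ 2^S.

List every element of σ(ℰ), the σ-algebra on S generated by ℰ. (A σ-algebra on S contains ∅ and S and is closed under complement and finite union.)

Initial family (4 sets): { {  }, { B, D, E }, { A, B, D, F }, S }.
Step 1: 3 new —
  { C, E }  = ᶜ of { A, B, D, F }
  { A, C, F }  = ᶜ of { B, D, E }
  { A, B, D, E, F }  = { B, D, E } ∪ { A, B, D, F }
  |family| = 7
Step 2. New:
  { C }  = ᶜ of { A, B, D, E, F }
  { A, C, E, F }  = { A, C, F } ∪ { C, E }
  { B, C, D, E }  = { C, E } ∪ { B, D, E }
  { A, B, C, D, F }  = { A, B, D, F } ∪ { A, C, F }
  |family| = 11
Step 3. New:
  { E }  = ᶜ of { A, B, C, D, F }
  { A, F }  = ᶜ of { B, C, D, E }
  { B, D }  = ᶜ of { A, C, E, F }
  |family| = 14
Step 4. New:
  { A, E, F }  = { A, F } ∪ { E }
  { B, C, D }  = { C } ∪ { B, D }
  |family| = 16
Step 5 adds nothing — fixpoint reached.

Hence σ(ℰ) has 16 members: { {  }, { C }, { E }, { A, F }, { B, D }, { C, E }, { A, C, F }, { A, E, F }, { B, C, D }, { B, D, E }, { A, B, D, F }, { A, C, E, F }, { B, C, D, E }, { A, B, C, D, F }, { A, B, D, E, F }, S }.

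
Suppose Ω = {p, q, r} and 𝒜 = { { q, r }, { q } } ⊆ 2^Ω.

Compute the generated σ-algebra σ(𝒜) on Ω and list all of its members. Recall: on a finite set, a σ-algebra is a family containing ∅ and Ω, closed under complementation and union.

Seed the family with 𝒜 together with ∅ and Ω: { ∅, { q }, { q, r }, Ω }.
Iteration 1: +2 →
  { p }  = { q, r }ᶜ
  { p, r }  = { q }ᶜ
  (now 6)
Iteration 2 (1 new):
  { p, q }  = { q } ∪ { p }
  (now 7)
Iteration 3. New:
  { r }  = { p, q }ᶜ
  (now 8)
Iteration 4: stable.

|σ(𝒜)| = 8.  σ(𝒜) = { ∅, { p }, { q }, { r }, { p, q }, { p, r }, { q, r }, Ω }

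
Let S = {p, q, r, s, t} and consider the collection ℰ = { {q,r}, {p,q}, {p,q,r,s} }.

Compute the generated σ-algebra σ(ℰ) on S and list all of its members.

σ(ℰ) (32 sets): { {}, {p}, {q}, {r}, {s}, {t}, {p,q}, {p,r}, {p,s}, {p,t}, {q,r}, {q,s}, {q,t}, {r,s}, {r,t}, {s,t}, {p,q,r}, {p,q,s}, {p,q,t}, {p,r,s}, {p,r,t}, {p,s,t}, {q,r,s}, {q,r,t}, {q,s,t}, {r,s,t}, {p,q,r,s}, {p,q,r,t}, {p,q,s,t}, {p,r,s,t}, {q,r,s,t}, S }

Check:
Initial family (5 sets): { {}, {p,q}, {q,r}, {p,q,r,s}, S }.
Step 1 (4 new):
  {t}  = {p,q,r,s}ᶜ
  {p,q,r}  = {q,r} ∪ {p,q}
  {p,s,t}  = {q,r}ᶜ
  {r,s,t}  = {p,q}ᶜ
  (now 9)
Step 2: +7 →
  {s,t}  = {p,q,r}ᶜ
  {p,q,t}  = {p,q} ∪ {t}
  {q,r,t}  = {t} ∪ {q,r}
  {p,q,r,t}  = {p,q,r} ∪ {t}
  {p,q,s,t}  = {p,s,t} ∪ {p,q}
  {p,r,s,t}  = {p,s,t} ∪ {r,s,t}
  {q,r,s,t}  = {r,s,t} ∪ {q,r}
  (now 16)
Step 3 adds 6:
  {p}  = {q,r,s,t}ᶜ
  {q}  = {p,r,s,t}ᶜ
  {r}  = {p,q,s,t}ᶜ
  {s}  = {p,q,r,t}ᶜ
  {p,s}  = {q,r,t}ᶜ
  {r,s}  = {p,q,t}ᶜ
  (now 22)
Step 4: +9 →
  {p,r}  = {r} ∪ {p}
  {p,t}  = {t} ∪ {p}
  {q,s}  = {q} ∪ {s}
  {q,t}  = {q} ∪ {t}
  {r,t}  = {t} ∪ {r}
  {p,q,s}  = {p,q} ∪ {p,s}
  {p,r,s}  = {r,s} ∪ {p,s}
  {q,r,s}  = {r,s} ∪ {q}
  {q,s,t}  = {q} ∪ {s,t}
  (now 31)
Step 5 adds 1:
  {p,r,t}  = {q,s}ᶜ
  (now 32)
Step 6 adds nothing — fixpoint reached.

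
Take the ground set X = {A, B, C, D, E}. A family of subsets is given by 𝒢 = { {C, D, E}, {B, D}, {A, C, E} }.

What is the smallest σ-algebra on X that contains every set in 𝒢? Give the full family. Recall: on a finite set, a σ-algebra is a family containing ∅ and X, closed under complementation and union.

Take S₀ = 𝒢 ∪ {∅, X} = { {}, {B, D}, {A, C, E}, {C, D, E}, X }.
Iteration 1: 3 new —
  {A, B}  = ᶜ of {C, D, E}
  {A, C, D, E}  = {C, D, E} ∪ {A, C, E}
  {B, C, D, E}  = {C, D, E} ∪ {B, D}
  [8 total]
Iteration 2 adds 4:
  {A}  = ᶜ of {B, C, D, E}
  {B}  = ᶜ of {A, C, D, E}
  {A, B, D}  = {A, B} ∪ {B, D}
  {A, B, C, E}  = {A, C, E} ∪ {A, B}
  [12 total]
Iteration 3 (2 new):
  {D}  = ᶜ of {A, B, C, E}
  {C, E}  = ᶜ of {A, B, D}
  [14 total]
Iteration 4 adds 2:
  {A, D}  = {D} ∪ {A}
  {B, C, E}  = {B} ∪ {C, E}
  [16 total]
Iteration 5: stable.

σ(𝒢) = { {}, {A}, {B}, {D}, {A, B}, {A, D}, {B, D}, {C, E}, {A, B, D}, {A, C, E}, {B, C, E}, {C, D, E}, {A, B, C, E}, {A, C, D, E}, {B, C, D, E}, X }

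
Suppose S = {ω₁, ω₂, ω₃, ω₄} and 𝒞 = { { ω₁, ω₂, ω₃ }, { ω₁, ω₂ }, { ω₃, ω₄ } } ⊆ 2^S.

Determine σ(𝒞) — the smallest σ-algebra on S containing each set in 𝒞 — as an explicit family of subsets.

Begin from { {}, { ω₁, ω₂ }, { ω₃, ω₄ }, { ω₁, ω₂, ω₃ }, S } (that is, 𝒞 plus ∅ and S).
Round 1: +1 →
  { ω₄ }  = { ω₁, ω₂, ω₃ }ᶜ
  [6 total]
Round 2 (1 new):
  { ω₁, ω₂, ω₄ }  = { ω₄ } ∪ { ω₁, ω₂ }
  [7 total]
Round 3 adds 1:
  { ω₃ }  = { ω₁, ω₂, ω₄ }ᶜ
  [8 total]
Round 4: closed — nothing new.

σ(𝒞) = { {}, { ω₃ }, { ω₄ }, { ω₁, ω₂ }, { ω₃, ω₄ }, { ω₁, ω₂, ω₃ }, { ω₁, ω₂, ω₄ }, S }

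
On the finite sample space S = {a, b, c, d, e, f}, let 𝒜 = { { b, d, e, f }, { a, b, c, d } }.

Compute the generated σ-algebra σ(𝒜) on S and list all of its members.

σ(𝒜) = { ∅, { a, c }, { b, d }, { e, f }, { a, b, c, d }, { a, c, e, f }, { b, d, e, f }, S }

Check:
Take S₀ = 𝒜 ∪ {∅, S} = { ∅, { a, b, c, d }, { b, d, e, f }, S }.
Round 1 adds 2:
  { a, c }  = ᶜ of { b, d, e, f }
  { e, f }  = ᶜ of { a, b, c, d }
  |family| = 6
Round 2: 1 new —
  { a, c, e, f }  = { e, f } ∪ { a, c }
  |family| = 7
Round 3: 1 new —
  { b, d }  = ᶜ of { a, c, e, f }
  |family| = 8
Round 4 adds nothing — fixpoint reached.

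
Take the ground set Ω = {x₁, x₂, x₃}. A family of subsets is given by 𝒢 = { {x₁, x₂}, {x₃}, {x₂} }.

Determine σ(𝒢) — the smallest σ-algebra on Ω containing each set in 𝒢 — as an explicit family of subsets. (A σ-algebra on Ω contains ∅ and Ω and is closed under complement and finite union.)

|σ(𝒢)| = 8.  σ(𝒢) = { {}, {x₁}, {x₂}, {x₃}, {x₁, x₂}, {x₁, x₃}, {x₂, x₃}, Ω }

Derivation:
Initial family (5 sets): { {}, {x₂}, {x₃}, {x₁, x₂}, Ω }.
Round 1: +2 →
  {x₁, x₃}  = Ω∖{x₂}
  {x₂, x₃}  = {x₃} ∪ {x₂}
  [7 total]
Round 2. New:
  {x₁}  = Ω∖{x₂, x₃}
  [8 total]
Round 3 adds nothing — fixpoint reached.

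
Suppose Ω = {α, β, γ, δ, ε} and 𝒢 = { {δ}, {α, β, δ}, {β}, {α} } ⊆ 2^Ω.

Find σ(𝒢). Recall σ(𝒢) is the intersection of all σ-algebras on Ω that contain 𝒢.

Answer: σ(𝒢) = { {}, {α}, {β}, {δ}, {α, β}, {α, δ}, {β, δ}, {γ, ε}, {α, β, δ}, {α, γ, ε}, {β, γ, ε}, {γ, δ, ε}, {α, β, γ, ε}, {α, γ, δ, ε}, {β, γ, δ, ε}, Ω }

Trace:
Begin from { {}, {α}, {β}, {δ}, {α, β, δ}, Ω } (that is, 𝒢 plus ∅ and Ω).
Round 1: +7 →
  {α, β}  = {β} ∪ {α}
  {α, δ}  = {δ} ∪ {α}
  {β, δ}  = {δ} ∪ {β}
  {γ, ε}  = ᶜ of {α, β, δ}
  {α, β, γ, ε}  = ᶜ of {δ}
  {α, γ, δ, ε}  = ᶜ of {β}
  {β, γ, δ, ε}  = ᶜ of {α}
Round 2 adds 3:
  {α, γ, ε}  = ᶜ of {β, δ}
  {β, γ, ε}  = ᶜ of {α, δ}
  {γ, δ, ε}  = ᶜ of {α, β}
Round 3: no new sets; the family is a σ-algebra.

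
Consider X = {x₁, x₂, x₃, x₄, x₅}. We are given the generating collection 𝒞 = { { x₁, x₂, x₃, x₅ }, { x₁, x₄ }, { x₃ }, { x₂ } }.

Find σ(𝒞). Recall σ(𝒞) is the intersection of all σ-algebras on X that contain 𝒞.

Start: 𝒞 ∪ {∅, X} = { {}, { x₂ }, { x₃ }, { x₁, x₄ }, { x₁, x₂, x₃, x₅ }, X }.
Iteration 1: 7 new —
  { x₄ }  = complement { x₁, x₂, x₃, x₅ }
  { x₂, x₃ }  = { x₃ } ∪ { x₂ }
  { x₁, x₂, x₄ }  = { x₁, x₄ } ∪ { x₂ }
  { x₁, x₃, x₄ }  = { x₃ } ∪ { x₁, x₄ }
  { x₂, x₃, x₅ }  = complement { x₁, x₄ }
  { x₁, x₂, x₄, x₅ }  = complement { x₃ }
  { x₁, x₃, x₄, x₅ }  = complement { x₂ }
  (now 13)
Iteration 2: +8 →
  { x₂, x₄ }  = { x₂ } ∪ { x₄ }
  { x₂, x₅ }  = complement { x₁, x₃, x₄ }
  { x₃, x₄ }  = { x₃ } ∪ { x₄ }
  { x₃, x₅ }  = complement { x₁, x₂, x₄ }
  { x₁, x₄, x₅ }  = complement { x₂, x₃ }
  { x₂, x₃, x₄ }  = { x₂, x₃ } ∪ { x₄ }
  { x₁, x₂, x₃, x₄ }  = { x₂ } ∪ { x₁, x₃, x₄ }
  { x₂, x₃, x₄, x₅ }  = { x₂, x₃, x₅ } ∪ { x₄ }
  (now 21)
Iteration 3: +7 →
  { x₁ }  = complement { x₂, x₃, x₄, x₅ }
  { x₅ }  = complement { x₁, x₂, x₃, x₄ }
  { x₁, x₅ }  = complement { x₂, x₃, x₄ }
  { x₁, x₂, x₅ }  = complement { x₃, x₄ }
  { x₁, x₃, x₅ }  = complement { x₂, x₄ }
  { x₂, x₄, x₅ }  = { x₂, x₅ } ∪ { x₂, x₄ }
  { x₃, x₄, x₅ }  = { x₃, x₄ } ∪ { x₃, x₅ }
  (now 28)
Iteration 4 (4 new):
  { x₁, x₂ }  = complement { x₃, x₄, x₅ }
  { x₁, x₃ }  = complement { x₂, x₄, x₅ }
  { x₄, x₅ }  = { x₅ } ∪ { x₄ }
  { x₁, x₂, x₃ }  = { x₂, x₃ } ∪ { x₁ }
  (now 32)
After Iteration 5 the family is unchanged; done.

Therefore σ(𝒞) = { {}, { x₁ }, { x₂ }, { x₃ }, { x₄ }, { x₅ }, { x₁, x₂ }, { x₁, x₃ }, { x₁, x₄ }, { x₁, x₅ }, { x₂, x₃ }, { x₂, x₄ }, { x₂, x₅ }, { x₃, x₄ }, { x₃, x₅ }, { x₄, x₅ }, { x₁, x₂, x₃ }, { x₁, x₂, x₄ }, { x₁, x₂, x₅ }, { x₁, x₃, x₄ }, { x₁, x₃, x₅ }, { x₁, x₄, x₅ }, { x₂, x₃, x₄ }, { x₂, x₃, x₅ }, { x₂, x₄, x₅ }, { x₃, x₄, x₅ }, { x₁, x₂, x₃, x₄ }, { x₁, x₂, x₃, x₅ }, { x₁, x₂, x₄, x₅ }, { x₁, x₃, x₄, x₅ }, { x₂, x₃, x₄, x₅ }, X } (|σ(𝒞)| = 32).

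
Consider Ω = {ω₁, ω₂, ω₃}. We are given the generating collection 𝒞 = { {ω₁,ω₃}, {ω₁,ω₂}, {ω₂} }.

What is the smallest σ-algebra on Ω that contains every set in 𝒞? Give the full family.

Seed the family with 𝒞 together with ∅ and Ω: { {}, {ω₂}, {ω₁,ω₂}, {ω₁,ω₃}, Ω }.
Iteration 1: +1 →
  {ω₃}  = complement {ω₁,ω₂}
  [6 total]
Iteration 2 (1 new):
  {ω₂,ω₃}  = {ω₃} ∪ {ω₂}
  [7 total]
Iteration 3. New:
  {ω₁}  = complement {ω₂,ω₃}
  [8 total]
Iteration 4: no new sets; the family is a σ-algebra.

Hence σ(𝒞) has 8 members: { {}, {ω₁}, {ω₂}, {ω₃}, {ω₁,ω₂}, {ω₁,ω₃}, {ω₂,ω₃}, Ω }.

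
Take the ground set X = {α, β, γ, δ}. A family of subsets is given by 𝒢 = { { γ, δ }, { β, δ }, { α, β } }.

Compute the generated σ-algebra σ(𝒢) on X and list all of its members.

Answer: σ(𝒢) = { ∅, { α }, { β }, { γ }, { δ }, { α, β }, { α, γ }, { α, δ }, { β, γ }, { β, δ }, { γ, δ }, { α, β, γ }, { α, β, δ }, { α, γ, δ }, { β, γ, δ }, X }

Trace:
Seed the family with 𝒢 together with ∅ and X: { ∅, { α, β }, { β, δ }, { γ, δ }, X }.
Iteration 1: 3 new —
  { α, γ }  = complement { β, δ }
  { α, β, δ }  = { α, β } ∪ { β, δ }
  { β, γ, δ }  = { γ, δ } ∪ { β, δ }
  (now 8)
Iteration 2. New:
  { α }  = complement { β, γ, δ }
  { γ }  = complement { α, β, δ }
  { α, β, γ }  = { α, β } ∪ { α, γ }
  { α, γ, δ }  = { γ, δ } ∪ { α, γ }
  (now 12)
Iteration 3 adds 2:
  { β }  = complement { α, γ, δ }
  { δ }  = complement { α, β, γ }
  (now 14)
Iteration 4: +2 →
  { α, δ }  = { δ } ∪ { α }
  { β, γ }  = { γ } ∪ { β }
  (now 16)
Iteration 5 adds nothing — fixpoint reached.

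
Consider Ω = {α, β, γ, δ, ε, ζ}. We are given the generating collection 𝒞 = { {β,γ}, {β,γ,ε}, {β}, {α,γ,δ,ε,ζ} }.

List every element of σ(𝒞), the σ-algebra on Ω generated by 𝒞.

Take S₀ = 𝒞 ∪ {∅, Ω} = { ∅, {β}, {β,γ}, {β,γ,ε}, {α,γ,δ,ε,ζ}, Ω }.
Round 1: +2 →
  {α,δ,ζ}  = ᶜ of {β,γ,ε}
  {α,δ,ε,ζ}  = ᶜ of {β,γ}
Round 2 (3 new):
  {α,β,δ,ζ}  = {β} ∪ {α,δ,ζ}
  {α,β,γ,δ,ζ}  = {β,γ} ∪ {α,δ,ζ}
  {α,β,δ,ε,ζ}  = {α,δ,ε,ζ} ∪ {β}
Round 3. New:
  {γ}  = ᶜ of {α,β,δ,ε,ζ}
  {ε}  = ᶜ of {α,β,γ,δ,ζ}
  {γ,ε}  = ᶜ of {α,β,δ,ζ}
Round 4: 2 new —
  {β,ε}  = {β} ∪ {ε}
  {α,γ,δ,ζ}  = {γ} ∪ {α,δ,ζ}
Round 5 adds nothing — fixpoint reached.

Therefore σ(𝒞) = { ∅, {β}, {γ}, {ε}, {β,γ}, {β,ε}, {γ,ε}, {α,δ,ζ}, {β,γ,ε}, {α,β,δ,ζ}, {α,γ,δ,ζ}, {α,δ,ε,ζ}, {α,β,γ,δ,ζ}, {α,β,δ,ε,ζ}, {α,γ,δ,ε,ζ}, Ω } (|σ(𝒞)| = 16).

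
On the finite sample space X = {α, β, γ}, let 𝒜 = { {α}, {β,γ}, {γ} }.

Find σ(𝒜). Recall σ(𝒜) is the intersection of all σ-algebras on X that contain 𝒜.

σ(𝒜) = { ∅, {α}, {β}, {γ}, {α,β}, {α,γ}, {β,γ}, X }

Derivation:
Begin from { ∅, {α}, {γ}, {β,γ}, X } (that is, 𝒜 plus ∅ and X).
Pass 1: 2 new —
  {α,β}  = ᶜ of {γ}
  {α,γ}  = {γ} ∪ {α}
  (now 7)
Pass 2 adds 1:
  {β}  = ᶜ of {α,γ}
  (now 8)
Pass 3: already closed under ᶜ and ∪.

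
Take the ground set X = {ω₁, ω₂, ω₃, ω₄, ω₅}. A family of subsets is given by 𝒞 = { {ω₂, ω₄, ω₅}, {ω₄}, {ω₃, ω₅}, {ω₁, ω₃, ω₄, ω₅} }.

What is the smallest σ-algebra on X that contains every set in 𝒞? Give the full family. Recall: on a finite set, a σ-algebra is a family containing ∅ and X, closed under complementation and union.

|σ(𝒞)| = 32.  σ(𝒞) = { {}, {ω₁}, {ω₂}, {ω₃}, {ω₄}, {ω₅}, {ω₁, ω₂}, {ω₁, ω₃}, {ω₁, ω₄}, {ω₁, ω₅}, {ω₂, ω₃}, {ω₂, ω₄}, {ω₂, ω₅}, {ω₃, ω₄}, {ω₃, ω₅}, {ω₄, ω₅}, {ω₁, ω₂, ω₃}, {ω₁, ω₂, ω₄}, {ω₁, ω₂, ω₅}, {ω₁, ω₃, ω₄}, {ω₁, ω₃, ω₅}, {ω₁, ω₄, ω₅}, {ω₂, ω₃, ω₄}, {ω₂, ω₃, ω₅}, {ω₂, ω₄, ω₅}, {ω₃, ω₄, ω₅}, {ω₁, ω₂, ω₃, ω₄}, {ω₁, ω₂, ω₃, ω₅}, {ω₁, ω₂, ω₄, ω₅}, {ω₁, ω₃, ω₄, ω₅}, {ω₂, ω₃, ω₄, ω₅}, X }

Derivation:
Begin from { {}, {ω₄}, {ω₃, ω₅}, {ω₂, ω₄, ω₅}, {ω₁, ω₃, ω₄, ω₅}, X } (that is, 𝒞 plus ∅ and X).
Step 1 (6 new):
  {ω₂}  = ᶜ of {ω₁, ω₃, ω₄, ω₅}
  {ω₁, ω₃}  = ᶜ of {ω₂, ω₄, ω₅}
  {ω₁, ω₂, ω₄}  = ᶜ of {ω₃, ω₅}
  {ω₃, ω₄, ω₅}  = {ω₄} ∪ {ω₃, ω₅}
  {ω₁, ω₂, ω₃, ω₅}  = ᶜ of {ω₄}
  {ω₂, ω₃, ω₄, ω₅}  = {ω₃, ω₅} ∪ {ω₂, ω₄, ω₅}
  — 12 sets.
Step 2 adds 9:
  {ω₁}  = ᶜ of {ω₂, ω₃, ω₄, ω₅}
  {ω₁, ω₂}  = ᶜ of {ω₃, ω₄, ω₅}
  {ω₂, ω₄}  = {ω₂} ∪ {ω₄}
  {ω₁, ω₂, ω₃}  = {ω₂} ∪ {ω₁, ω₃}
  {ω₁, ω₃, ω₄}  = {ω₁, ω₃} ∪ {ω₄}
  {ω₁, ω₃, ω₅}  = {ω₁, ω₃} ∪ {ω₃, ω₅}
  {ω₂, ω₃, ω₅}  = {ω₂} ∪ {ω₃, ω₅}
  {ω₁, ω₂, ω₃, ω₄}  = {ω₁, ω₂, ω₄} ∪ {ω₁, ω₃}
  {ω₁, ω₂, ω₄, ω₅}  = {ω₁, ω₂, ω₄} ∪ {ω₂, ω₄, ω₅}
  — 21 sets.
Step 3: 5 new —
  {ω₃}  = ᶜ of {ω₁, ω₂, ω₄, ω₅}
  {ω₅}  = ᶜ of {ω₁, ω₂, ω₃, ω₄}
  {ω₁, ω₄}  = ᶜ of {ω₂, ω₃, ω₅}
  {ω₂, ω₅}  = ᶜ of {ω₁, ω₃, ω₄}
  {ω₄, ω₅}  = ᶜ of {ω₁, ω₂, ω₃}
  — 26 sets.
Step 4. New:
  {ω₁, ω₅}  = {ω₅} ∪ {ω₁}
  {ω₂, ω₃}  = {ω₂} ∪ {ω₃}
  {ω₃, ω₄}  = {ω₃} ∪ {ω₄}
  {ω₁, ω₂, ω₅}  = {ω₂, ω₅} ∪ {ω₁, ω₂}
  {ω₁, ω₄, ω₅}  = {ω₅} ∪ {ω₁, ω₄}
  {ω₂, ω₃, ω₄}  = {ω₃} ∪ {ω₂, ω₄}
  — 32 sets.
After Step 5 the family is unchanged; done.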